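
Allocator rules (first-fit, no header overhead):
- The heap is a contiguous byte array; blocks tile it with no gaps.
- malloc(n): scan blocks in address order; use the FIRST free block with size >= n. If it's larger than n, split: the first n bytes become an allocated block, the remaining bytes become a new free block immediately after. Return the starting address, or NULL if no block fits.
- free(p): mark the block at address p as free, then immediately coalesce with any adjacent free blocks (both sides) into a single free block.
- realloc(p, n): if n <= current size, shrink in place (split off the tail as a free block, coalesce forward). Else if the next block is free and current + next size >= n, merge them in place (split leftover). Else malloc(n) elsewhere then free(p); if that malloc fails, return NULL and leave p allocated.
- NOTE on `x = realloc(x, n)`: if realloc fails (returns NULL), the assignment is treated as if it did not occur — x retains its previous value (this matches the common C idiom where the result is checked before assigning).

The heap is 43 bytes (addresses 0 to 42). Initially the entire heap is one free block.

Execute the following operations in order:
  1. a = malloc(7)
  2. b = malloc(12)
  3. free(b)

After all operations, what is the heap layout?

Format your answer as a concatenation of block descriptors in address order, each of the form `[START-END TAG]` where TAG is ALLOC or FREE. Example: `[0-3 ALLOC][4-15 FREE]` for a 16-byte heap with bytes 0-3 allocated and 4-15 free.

Answer: [0-6 ALLOC][7-42 FREE]

Derivation:
Op 1: a = malloc(7) -> a = 0; heap: [0-6 ALLOC][7-42 FREE]
Op 2: b = malloc(12) -> b = 7; heap: [0-6 ALLOC][7-18 ALLOC][19-42 FREE]
Op 3: free(b) -> (freed b); heap: [0-6 ALLOC][7-42 FREE]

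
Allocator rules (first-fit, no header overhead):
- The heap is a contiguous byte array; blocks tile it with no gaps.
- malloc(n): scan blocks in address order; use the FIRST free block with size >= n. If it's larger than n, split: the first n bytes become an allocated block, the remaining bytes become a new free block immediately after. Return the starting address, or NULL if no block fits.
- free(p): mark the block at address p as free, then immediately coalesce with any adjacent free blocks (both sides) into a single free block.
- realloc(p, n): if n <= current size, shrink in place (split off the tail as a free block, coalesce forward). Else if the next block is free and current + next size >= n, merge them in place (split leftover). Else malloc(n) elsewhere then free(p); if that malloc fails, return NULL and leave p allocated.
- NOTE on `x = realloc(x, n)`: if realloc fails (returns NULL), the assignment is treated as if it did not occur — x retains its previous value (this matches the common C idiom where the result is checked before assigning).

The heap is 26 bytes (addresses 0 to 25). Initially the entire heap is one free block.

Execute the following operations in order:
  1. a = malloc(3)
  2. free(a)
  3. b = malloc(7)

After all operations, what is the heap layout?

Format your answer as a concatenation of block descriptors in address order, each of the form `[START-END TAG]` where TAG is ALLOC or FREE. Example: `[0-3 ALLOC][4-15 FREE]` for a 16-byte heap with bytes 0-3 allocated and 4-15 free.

Answer: [0-6 ALLOC][7-25 FREE]

Derivation:
Op 1: a = malloc(3) -> a = 0; heap: [0-2 ALLOC][3-25 FREE]
Op 2: free(a) -> (freed a); heap: [0-25 FREE]
Op 3: b = malloc(7) -> b = 0; heap: [0-6 ALLOC][7-25 FREE]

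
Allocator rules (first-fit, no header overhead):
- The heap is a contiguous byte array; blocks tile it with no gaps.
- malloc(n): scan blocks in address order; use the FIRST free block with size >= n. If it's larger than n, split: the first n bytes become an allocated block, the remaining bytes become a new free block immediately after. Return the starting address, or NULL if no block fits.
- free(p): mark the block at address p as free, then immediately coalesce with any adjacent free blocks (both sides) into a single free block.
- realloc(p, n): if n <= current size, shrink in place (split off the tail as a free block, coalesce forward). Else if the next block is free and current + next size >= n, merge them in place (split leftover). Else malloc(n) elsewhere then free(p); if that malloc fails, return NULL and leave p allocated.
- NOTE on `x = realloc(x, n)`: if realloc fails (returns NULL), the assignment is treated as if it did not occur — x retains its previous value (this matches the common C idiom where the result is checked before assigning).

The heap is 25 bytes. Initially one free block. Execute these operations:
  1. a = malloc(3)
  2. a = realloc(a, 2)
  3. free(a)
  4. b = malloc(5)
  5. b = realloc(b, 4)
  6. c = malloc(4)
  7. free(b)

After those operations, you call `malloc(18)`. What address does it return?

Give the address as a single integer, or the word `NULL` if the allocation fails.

Op 1: a = malloc(3) -> a = 0; heap: [0-2 ALLOC][3-24 FREE]
Op 2: a = realloc(a, 2) -> a = 0; heap: [0-1 ALLOC][2-24 FREE]
Op 3: free(a) -> (freed a); heap: [0-24 FREE]
Op 4: b = malloc(5) -> b = 0; heap: [0-4 ALLOC][5-24 FREE]
Op 5: b = realloc(b, 4) -> b = 0; heap: [0-3 ALLOC][4-24 FREE]
Op 6: c = malloc(4) -> c = 4; heap: [0-3 ALLOC][4-7 ALLOC][8-24 FREE]
Op 7: free(b) -> (freed b); heap: [0-3 FREE][4-7 ALLOC][8-24 FREE]
malloc(18): first-fit scan over [0-3 FREE][4-7 ALLOC][8-24 FREE] -> NULL

Answer: NULL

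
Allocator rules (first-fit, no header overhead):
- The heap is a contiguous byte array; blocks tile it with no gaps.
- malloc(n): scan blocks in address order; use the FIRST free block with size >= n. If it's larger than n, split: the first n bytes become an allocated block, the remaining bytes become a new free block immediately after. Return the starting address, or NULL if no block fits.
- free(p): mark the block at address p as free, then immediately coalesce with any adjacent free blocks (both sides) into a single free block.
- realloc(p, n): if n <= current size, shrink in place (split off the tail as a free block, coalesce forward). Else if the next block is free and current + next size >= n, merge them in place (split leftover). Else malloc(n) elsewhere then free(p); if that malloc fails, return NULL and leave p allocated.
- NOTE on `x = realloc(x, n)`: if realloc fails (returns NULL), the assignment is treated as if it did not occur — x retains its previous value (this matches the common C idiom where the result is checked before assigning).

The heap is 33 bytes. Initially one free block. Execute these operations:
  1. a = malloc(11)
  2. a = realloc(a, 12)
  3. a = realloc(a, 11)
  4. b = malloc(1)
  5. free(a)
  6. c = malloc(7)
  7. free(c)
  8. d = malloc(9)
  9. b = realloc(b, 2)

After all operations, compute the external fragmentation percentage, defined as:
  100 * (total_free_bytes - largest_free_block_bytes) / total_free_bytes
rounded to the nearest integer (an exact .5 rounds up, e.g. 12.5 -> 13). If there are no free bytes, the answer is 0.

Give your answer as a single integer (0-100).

Answer: 9

Derivation:
Op 1: a = malloc(11) -> a = 0; heap: [0-10 ALLOC][11-32 FREE]
Op 2: a = realloc(a, 12) -> a = 0; heap: [0-11 ALLOC][12-32 FREE]
Op 3: a = realloc(a, 11) -> a = 0; heap: [0-10 ALLOC][11-32 FREE]
Op 4: b = malloc(1) -> b = 11; heap: [0-10 ALLOC][11-11 ALLOC][12-32 FREE]
Op 5: free(a) -> (freed a); heap: [0-10 FREE][11-11 ALLOC][12-32 FREE]
Op 6: c = malloc(7) -> c = 0; heap: [0-6 ALLOC][7-10 FREE][11-11 ALLOC][12-32 FREE]
Op 7: free(c) -> (freed c); heap: [0-10 FREE][11-11 ALLOC][12-32 FREE]
Op 8: d = malloc(9) -> d = 0; heap: [0-8 ALLOC][9-10 FREE][11-11 ALLOC][12-32 FREE]
Op 9: b = realloc(b, 2) -> b = 11; heap: [0-8 ALLOC][9-10 FREE][11-12 ALLOC][13-32 FREE]
Free blocks: [2 20] total_free=22 largest=20 -> 100*(22-20)/22 = 200/22 ≈ 9.091 -> rounds to 9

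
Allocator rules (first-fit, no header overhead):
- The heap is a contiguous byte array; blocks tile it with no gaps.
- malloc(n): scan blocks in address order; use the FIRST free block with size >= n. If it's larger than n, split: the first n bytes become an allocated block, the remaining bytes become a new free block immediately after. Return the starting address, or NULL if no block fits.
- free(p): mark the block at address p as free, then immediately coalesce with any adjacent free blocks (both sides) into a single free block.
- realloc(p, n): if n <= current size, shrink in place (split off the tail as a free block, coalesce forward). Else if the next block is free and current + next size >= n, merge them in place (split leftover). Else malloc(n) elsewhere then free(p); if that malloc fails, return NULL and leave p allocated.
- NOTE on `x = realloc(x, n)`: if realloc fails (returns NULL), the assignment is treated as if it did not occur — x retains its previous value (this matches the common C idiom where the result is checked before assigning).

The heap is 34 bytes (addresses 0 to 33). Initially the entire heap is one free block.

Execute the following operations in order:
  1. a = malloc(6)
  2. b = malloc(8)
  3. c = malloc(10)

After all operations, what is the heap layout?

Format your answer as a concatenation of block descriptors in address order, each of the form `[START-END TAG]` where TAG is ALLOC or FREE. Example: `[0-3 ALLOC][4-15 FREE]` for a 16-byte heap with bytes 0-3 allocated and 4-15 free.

Answer: [0-5 ALLOC][6-13 ALLOC][14-23 ALLOC][24-33 FREE]

Derivation:
Op 1: a = malloc(6) -> a = 0; heap: [0-5 ALLOC][6-33 FREE]
Op 2: b = malloc(8) -> b = 6; heap: [0-5 ALLOC][6-13 ALLOC][14-33 FREE]
Op 3: c = malloc(10) -> c = 14; heap: [0-5 ALLOC][6-13 ALLOC][14-23 ALLOC][24-33 FREE]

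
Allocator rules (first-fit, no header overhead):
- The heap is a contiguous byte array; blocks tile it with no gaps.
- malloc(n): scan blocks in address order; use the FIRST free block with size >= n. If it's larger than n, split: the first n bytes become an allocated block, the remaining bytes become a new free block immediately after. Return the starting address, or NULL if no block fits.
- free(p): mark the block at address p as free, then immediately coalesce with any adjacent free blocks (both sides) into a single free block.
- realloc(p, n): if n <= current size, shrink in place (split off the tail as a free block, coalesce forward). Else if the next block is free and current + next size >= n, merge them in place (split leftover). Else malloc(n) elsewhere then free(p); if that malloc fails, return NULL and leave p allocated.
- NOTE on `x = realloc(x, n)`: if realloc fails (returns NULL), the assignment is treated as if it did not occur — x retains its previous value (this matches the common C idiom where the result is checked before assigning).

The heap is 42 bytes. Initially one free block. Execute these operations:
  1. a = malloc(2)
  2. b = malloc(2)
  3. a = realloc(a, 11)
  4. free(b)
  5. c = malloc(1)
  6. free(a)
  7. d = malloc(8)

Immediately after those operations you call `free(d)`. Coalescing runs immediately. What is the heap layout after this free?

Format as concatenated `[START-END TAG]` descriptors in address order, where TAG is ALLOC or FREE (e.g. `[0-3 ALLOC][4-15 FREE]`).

Op 1: a = malloc(2) -> a = 0; heap: [0-1 ALLOC][2-41 FREE]
Op 2: b = malloc(2) -> b = 2; heap: [0-1 ALLOC][2-3 ALLOC][4-41 FREE]
Op 3: a = realloc(a, 11) -> a = 4; heap: [0-1 FREE][2-3 ALLOC][4-14 ALLOC][15-41 FREE]
Op 4: free(b) -> (freed b); heap: [0-3 FREE][4-14 ALLOC][15-41 FREE]
Op 5: c = malloc(1) -> c = 0; heap: [0-0 ALLOC][1-3 FREE][4-14 ALLOC][15-41 FREE]
Op 6: free(a) -> (freed a); heap: [0-0 ALLOC][1-41 FREE]
Op 7: d = malloc(8) -> d = 1; heap: [0-0 ALLOC][1-8 ALLOC][9-41 FREE]
free(d): d = 1 -> block [1-8 ALLOC]; mark free, coalesce with adjacent free neighbors -> [0-0 ALLOC][1-41 FREE]

Answer: [0-0 ALLOC][1-41 FREE]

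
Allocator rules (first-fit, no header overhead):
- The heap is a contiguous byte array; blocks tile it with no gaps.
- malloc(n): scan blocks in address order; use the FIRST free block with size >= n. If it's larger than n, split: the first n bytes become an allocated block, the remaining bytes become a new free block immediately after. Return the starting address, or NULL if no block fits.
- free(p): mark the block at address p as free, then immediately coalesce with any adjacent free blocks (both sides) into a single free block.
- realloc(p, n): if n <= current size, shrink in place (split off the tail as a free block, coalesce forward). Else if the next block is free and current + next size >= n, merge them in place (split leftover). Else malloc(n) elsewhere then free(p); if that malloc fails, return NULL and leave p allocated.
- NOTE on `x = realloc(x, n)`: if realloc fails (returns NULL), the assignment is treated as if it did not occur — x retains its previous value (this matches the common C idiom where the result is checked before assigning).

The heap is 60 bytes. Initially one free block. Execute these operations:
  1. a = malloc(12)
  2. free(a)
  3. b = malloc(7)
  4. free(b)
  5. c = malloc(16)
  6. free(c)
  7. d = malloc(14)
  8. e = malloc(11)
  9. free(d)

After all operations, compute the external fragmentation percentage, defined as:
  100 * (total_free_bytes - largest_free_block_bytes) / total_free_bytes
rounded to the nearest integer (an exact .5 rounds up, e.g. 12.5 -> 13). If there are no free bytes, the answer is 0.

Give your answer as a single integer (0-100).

Answer: 29

Derivation:
Op 1: a = malloc(12) -> a = 0; heap: [0-11 ALLOC][12-59 FREE]
Op 2: free(a) -> (freed a); heap: [0-59 FREE]
Op 3: b = malloc(7) -> b = 0; heap: [0-6 ALLOC][7-59 FREE]
Op 4: free(b) -> (freed b); heap: [0-59 FREE]
Op 5: c = malloc(16) -> c = 0; heap: [0-15 ALLOC][16-59 FREE]
Op 6: free(c) -> (freed c); heap: [0-59 FREE]
Op 7: d = malloc(14) -> d = 0; heap: [0-13 ALLOC][14-59 FREE]
Op 8: e = malloc(11) -> e = 14; heap: [0-13 ALLOC][14-24 ALLOC][25-59 FREE]
Op 9: free(d) -> (freed d); heap: [0-13 FREE][14-24 ALLOC][25-59 FREE]
Free blocks: [14 35] total_free=49 largest=35 -> 100*(49-35)/49 = 1400/49 ≈ 28.571 -> rounds to 29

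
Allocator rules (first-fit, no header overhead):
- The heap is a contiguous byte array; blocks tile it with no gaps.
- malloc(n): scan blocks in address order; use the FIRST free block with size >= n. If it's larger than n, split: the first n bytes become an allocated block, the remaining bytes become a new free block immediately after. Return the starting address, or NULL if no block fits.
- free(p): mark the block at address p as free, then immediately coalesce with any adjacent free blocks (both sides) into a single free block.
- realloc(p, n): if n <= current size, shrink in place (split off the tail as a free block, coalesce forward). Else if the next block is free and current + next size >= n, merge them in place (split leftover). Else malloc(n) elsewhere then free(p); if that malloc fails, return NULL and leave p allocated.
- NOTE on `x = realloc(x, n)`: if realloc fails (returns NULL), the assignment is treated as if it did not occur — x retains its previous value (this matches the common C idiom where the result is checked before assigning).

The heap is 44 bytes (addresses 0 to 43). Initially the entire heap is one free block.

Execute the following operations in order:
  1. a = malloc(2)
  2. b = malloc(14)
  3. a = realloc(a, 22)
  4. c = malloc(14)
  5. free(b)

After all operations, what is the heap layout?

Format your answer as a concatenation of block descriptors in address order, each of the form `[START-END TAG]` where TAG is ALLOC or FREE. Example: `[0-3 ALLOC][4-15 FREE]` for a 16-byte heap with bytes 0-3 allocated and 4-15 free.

Op 1: a = malloc(2) -> a = 0; heap: [0-1 ALLOC][2-43 FREE]
Op 2: b = malloc(14) -> b = 2; heap: [0-1 ALLOC][2-15 ALLOC][16-43 FREE]
Op 3: a = realloc(a, 22) -> a = 16; heap: [0-1 FREE][2-15 ALLOC][16-37 ALLOC][38-43 FREE]
Op 4: c = malloc(14) -> c = NULL; heap: [0-1 FREE][2-15 ALLOC][16-37 ALLOC][38-43 FREE]
Op 5: free(b) -> (freed b); heap: [0-15 FREE][16-37 ALLOC][38-43 FREE]

Answer: [0-15 FREE][16-37 ALLOC][38-43 FREE]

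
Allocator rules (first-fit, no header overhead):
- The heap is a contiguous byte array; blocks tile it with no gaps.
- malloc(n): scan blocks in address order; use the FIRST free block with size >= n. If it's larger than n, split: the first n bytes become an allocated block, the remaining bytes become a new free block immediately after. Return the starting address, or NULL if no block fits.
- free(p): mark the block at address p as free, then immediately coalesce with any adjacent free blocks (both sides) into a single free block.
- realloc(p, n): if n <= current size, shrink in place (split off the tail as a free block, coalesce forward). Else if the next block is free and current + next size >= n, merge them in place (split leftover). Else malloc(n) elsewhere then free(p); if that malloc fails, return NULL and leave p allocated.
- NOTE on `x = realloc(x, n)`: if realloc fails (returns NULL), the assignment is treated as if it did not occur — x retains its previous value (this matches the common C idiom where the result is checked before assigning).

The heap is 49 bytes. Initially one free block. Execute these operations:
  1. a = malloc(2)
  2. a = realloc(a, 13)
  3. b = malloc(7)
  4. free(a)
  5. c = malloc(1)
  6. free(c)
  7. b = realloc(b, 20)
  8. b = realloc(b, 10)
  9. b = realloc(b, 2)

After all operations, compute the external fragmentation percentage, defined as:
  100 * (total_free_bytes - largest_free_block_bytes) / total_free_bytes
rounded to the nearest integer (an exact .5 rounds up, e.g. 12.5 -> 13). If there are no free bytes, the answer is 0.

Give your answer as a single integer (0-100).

Answer: 28

Derivation:
Op 1: a = malloc(2) -> a = 0; heap: [0-1 ALLOC][2-48 FREE]
Op 2: a = realloc(a, 13) -> a = 0; heap: [0-12 ALLOC][13-48 FREE]
Op 3: b = malloc(7) -> b = 13; heap: [0-12 ALLOC][13-19 ALLOC][20-48 FREE]
Op 4: free(a) -> (freed a); heap: [0-12 FREE][13-19 ALLOC][20-48 FREE]
Op 5: c = malloc(1) -> c = 0; heap: [0-0 ALLOC][1-12 FREE][13-19 ALLOC][20-48 FREE]
Op 6: free(c) -> (freed c); heap: [0-12 FREE][13-19 ALLOC][20-48 FREE]
Op 7: b = realloc(b, 20) -> b = 13; heap: [0-12 FREE][13-32 ALLOC][33-48 FREE]
Op 8: b = realloc(b, 10) -> b = 13; heap: [0-12 FREE][13-22 ALLOC][23-48 FREE]
Op 9: b = realloc(b, 2) -> b = 13; heap: [0-12 FREE][13-14 ALLOC][15-48 FREE]
Free blocks: [13 34] total_free=47 largest=34 -> 100*(47-34)/47 = 1300/47 ≈ 27.660 -> rounds to 28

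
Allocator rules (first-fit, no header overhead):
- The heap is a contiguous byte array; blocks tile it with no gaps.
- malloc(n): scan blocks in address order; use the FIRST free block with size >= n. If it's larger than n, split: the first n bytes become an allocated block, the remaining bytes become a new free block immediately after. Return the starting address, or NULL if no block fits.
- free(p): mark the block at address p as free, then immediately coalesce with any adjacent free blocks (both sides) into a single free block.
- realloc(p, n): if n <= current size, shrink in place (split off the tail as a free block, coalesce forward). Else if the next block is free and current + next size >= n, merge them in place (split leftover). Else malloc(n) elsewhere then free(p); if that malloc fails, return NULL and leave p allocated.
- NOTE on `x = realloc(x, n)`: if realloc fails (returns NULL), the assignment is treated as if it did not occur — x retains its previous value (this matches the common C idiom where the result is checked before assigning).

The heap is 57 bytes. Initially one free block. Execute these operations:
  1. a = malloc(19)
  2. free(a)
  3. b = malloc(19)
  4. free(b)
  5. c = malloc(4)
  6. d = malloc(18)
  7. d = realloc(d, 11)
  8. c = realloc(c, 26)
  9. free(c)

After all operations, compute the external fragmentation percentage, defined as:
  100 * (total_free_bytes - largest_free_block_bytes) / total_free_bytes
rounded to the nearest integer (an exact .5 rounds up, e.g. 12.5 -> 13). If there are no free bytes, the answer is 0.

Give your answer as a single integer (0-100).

Answer: 9

Derivation:
Op 1: a = malloc(19) -> a = 0; heap: [0-18 ALLOC][19-56 FREE]
Op 2: free(a) -> (freed a); heap: [0-56 FREE]
Op 3: b = malloc(19) -> b = 0; heap: [0-18 ALLOC][19-56 FREE]
Op 4: free(b) -> (freed b); heap: [0-56 FREE]
Op 5: c = malloc(4) -> c = 0; heap: [0-3 ALLOC][4-56 FREE]
Op 6: d = malloc(18) -> d = 4; heap: [0-3 ALLOC][4-21 ALLOC][22-56 FREE]
Op 7: d = realloc(d, 11) -> d = 4; heap: [0-3 ALLOC][4-14 ALLOC][15-56 FREE]
Op 8: c = realloc(c, 26) -> c = 15; heap: [0-3 FREE][4-14 ALLOC][15-40 ALLOC][41-56 FREE]
Op 9: free(c) -> (freed c); heap: [0-3 FREE][4-14 ALLOC][15-56 FREE]
Free blocks: [4 42] total_free=46 largest=42 -> 100*(46-42)/46 = 400/46 ≈ 8.696 -> rounds to 9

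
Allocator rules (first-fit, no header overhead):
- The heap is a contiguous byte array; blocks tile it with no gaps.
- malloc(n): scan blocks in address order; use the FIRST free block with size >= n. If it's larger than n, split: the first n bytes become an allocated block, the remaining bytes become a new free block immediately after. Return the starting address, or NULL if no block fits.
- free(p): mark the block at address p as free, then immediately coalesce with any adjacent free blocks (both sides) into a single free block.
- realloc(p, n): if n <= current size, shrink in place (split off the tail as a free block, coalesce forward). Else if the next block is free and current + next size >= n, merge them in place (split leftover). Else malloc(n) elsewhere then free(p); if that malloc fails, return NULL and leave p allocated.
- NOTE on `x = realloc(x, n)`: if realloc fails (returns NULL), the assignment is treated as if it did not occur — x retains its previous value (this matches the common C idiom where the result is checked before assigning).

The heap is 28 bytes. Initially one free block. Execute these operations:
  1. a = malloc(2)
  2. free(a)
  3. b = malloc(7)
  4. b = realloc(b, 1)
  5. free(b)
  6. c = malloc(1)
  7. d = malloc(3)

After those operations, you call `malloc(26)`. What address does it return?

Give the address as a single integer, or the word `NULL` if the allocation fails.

Answer: NULL

Derivation:
Op 1: a = malloc(2) -> a = 0; heap: [0-1 ALLOC][2-27 FREE]
Op 2: free(a) -> (freed a); heap: [0-27 FREE]
Op 3: b = malloc(7) -> b = 0; heap: [0-6 ALLOC][7-27 FREE]
Op 4: b = realloc(b, 1) -> b = 0; heap: [0-0 ALLOC][1-27 FREE]
Op 5: free(b) -> (freed b); heap: [0-27 FREE]
Op 6: c = malloc(1) -> c = 0; heap: [0-0 ALLOC][1-27 FREE]
Op 7: d = malloc(3) -> d = 1; heap: [0-0 ALLOC][1-3 ALLOC][4-27 FREE]
malloc(26): first-fit scan over [0-0 ALLOC][1-3 ALLOC][4-27 FREE] -> NULL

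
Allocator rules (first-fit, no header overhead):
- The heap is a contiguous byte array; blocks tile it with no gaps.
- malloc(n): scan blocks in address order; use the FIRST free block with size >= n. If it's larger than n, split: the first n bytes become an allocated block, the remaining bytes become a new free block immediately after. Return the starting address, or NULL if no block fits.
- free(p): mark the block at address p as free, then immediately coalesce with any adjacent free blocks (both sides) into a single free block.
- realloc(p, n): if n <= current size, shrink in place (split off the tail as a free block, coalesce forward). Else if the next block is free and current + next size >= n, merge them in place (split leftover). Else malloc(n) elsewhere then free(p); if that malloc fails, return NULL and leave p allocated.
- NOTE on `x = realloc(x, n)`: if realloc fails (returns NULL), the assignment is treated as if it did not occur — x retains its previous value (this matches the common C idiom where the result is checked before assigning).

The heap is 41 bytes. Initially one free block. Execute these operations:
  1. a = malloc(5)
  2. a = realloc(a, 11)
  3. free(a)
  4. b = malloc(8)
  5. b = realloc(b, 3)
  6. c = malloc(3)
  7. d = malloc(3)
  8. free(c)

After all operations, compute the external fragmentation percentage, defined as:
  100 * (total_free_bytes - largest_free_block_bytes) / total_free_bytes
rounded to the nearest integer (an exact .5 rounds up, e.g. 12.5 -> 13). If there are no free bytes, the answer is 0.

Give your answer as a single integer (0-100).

Op 1: a = malloc(5) -> a = 0; heap: [0-4 ALLOC][5-40 FREE]
Op 2: a = realloc(a, 11) -> a = 0; heap: [0-10 ALLOC][11-40 FREE]
Op 3: free(a) -> (freed a); heap: [0-40 FREE]
Op 4: b = malloc(8) -> b = 0; heap: [0-7 ALLOC][8-40 FREE]
Op 5: b = realloc(b, 3) -> b = 0; heap: [0-2 ALLOC][3-40 FREE]
Op 6: c = malloc(3) -> c = 3; heap: [0-2 ALLOC][3-5 ALLOC][6-40 FREE]
Op 7: d = malloc(3) -> d = 6; heap: [0-2 ALLOC][3-5 ALLOC][6-8 ALLOC][9-40 FREE]
Op 8: free(c) -> (freed c); heap: [0-2 ALLOC][3-5 FREE][6-8 ALLOC][9-40 FREE]
Free blocks: [3 32] total_free=35 largest=32 -> 100*(35-32)/35 = 300/35 ≈ 8.571 -> rounds to 9

Answer: 9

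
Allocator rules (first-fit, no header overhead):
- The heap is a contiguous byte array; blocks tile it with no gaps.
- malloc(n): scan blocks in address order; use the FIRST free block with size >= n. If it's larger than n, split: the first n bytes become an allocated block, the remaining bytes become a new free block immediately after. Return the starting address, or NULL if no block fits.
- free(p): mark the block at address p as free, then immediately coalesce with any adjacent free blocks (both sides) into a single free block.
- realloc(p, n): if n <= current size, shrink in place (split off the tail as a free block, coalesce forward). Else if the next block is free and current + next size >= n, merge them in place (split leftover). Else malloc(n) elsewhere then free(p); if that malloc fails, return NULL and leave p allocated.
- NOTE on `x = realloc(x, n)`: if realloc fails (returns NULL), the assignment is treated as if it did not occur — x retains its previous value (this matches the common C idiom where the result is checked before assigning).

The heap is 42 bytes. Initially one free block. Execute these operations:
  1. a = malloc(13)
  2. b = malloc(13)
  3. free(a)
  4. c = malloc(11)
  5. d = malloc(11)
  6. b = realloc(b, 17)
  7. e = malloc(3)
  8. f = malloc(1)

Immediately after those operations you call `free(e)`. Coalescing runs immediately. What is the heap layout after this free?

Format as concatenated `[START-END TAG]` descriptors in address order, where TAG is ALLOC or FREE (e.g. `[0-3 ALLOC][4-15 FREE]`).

Op 1: a = malloc(13) -> a = 0; heap: [0-12 ALLOC][13-41 FREE]
Op 2: b = malloc(13) -> b = 13; heap: [0-12 ALLOC][13-25 ALLOC][26-41 FREE]
Op 3: free(a) -> (freed a); heap: [0-12 FREE][13-25 ALLOC][26-41 FREE]
Op 4: c = malloc(11) -> c = 0; heap: [0-10 ALLOC][11-12 FREE][13-25 ALLOC][26-41 FREE]
Op 5: d = malloc(11) -> d = 26; heap: [0-10 ALLOC][11-12 FREE][13-25 ALLOC][26-36 ALLOC][37-41 FREE]
Op 6: b = realloc(b, 17) -> NULL (b unchanged); heap: [0-10 ALLOC][11-12 FREE][13-25 ALLOC][26-36 ALLOC][37-41 FREE]
Op 7: e = malloc(3) -> e = 37; heap: [0-10 ALLOC][11-12 FREE][13-25 ALLOC][26-36 ALLOC][37-39 ALLOC][40-41 FREE]
Op 8: f = malloc(1) -> f = 11; heap: [0-10 ALLOC][11-11 ALLOC][12-12 FREE][13-25 ALLOC][26-36 ALLOC][37-39 ALLOC][40-41 FREE]
free(e): e = 37 -> block [37-39 ALLOC]; mark free, coalesce with adjacent free neighbors -> [0-10 ALLOC][11-11 ALLOC][12-12 FREE][13-25 ALLOC][26-36 ALLOC][37-41 FREE]

Answer: [0-10 ALLOC][11-11 ALLOC][12-12 FREE][13-25 ALLOC][26-36 ALLOC][37-41 FREE]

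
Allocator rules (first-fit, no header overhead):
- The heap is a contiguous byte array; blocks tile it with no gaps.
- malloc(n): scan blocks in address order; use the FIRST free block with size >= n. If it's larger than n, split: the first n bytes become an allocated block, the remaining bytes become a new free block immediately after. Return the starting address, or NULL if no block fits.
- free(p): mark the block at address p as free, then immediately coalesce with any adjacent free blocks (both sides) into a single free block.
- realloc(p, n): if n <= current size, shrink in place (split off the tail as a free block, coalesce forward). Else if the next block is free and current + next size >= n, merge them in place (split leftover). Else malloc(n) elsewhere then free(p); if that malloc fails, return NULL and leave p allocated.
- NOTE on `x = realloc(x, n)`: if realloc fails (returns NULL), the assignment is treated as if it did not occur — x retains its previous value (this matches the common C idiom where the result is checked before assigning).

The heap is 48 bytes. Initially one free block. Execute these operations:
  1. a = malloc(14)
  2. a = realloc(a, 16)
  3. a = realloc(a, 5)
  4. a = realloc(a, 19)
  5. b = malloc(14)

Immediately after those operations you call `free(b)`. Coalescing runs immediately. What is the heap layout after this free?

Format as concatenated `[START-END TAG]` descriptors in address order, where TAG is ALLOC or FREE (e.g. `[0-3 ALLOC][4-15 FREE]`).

Answer: [0-18 ALLOC][19-47 FREE]

Derivation:
Op 1: a = malloc(14) -> a = 0; heap: [0-13 ALLOC][14-47 FREE]
Op 2: a = realloc(a, 16) -> a = 0; heap: [0-15 ALLOC][16-47 FREE]
Op 3: a = realloc(a, 5) -> a = 0; heap: [0-4 ALLOC][5-47 FREE]
Op 4: a = realloc(a, 19) -> a = 0; heap: [0-18 ALLOC][19-47 FREE]
Op 5: b = malloc(14) -> b = 19; heap: [0-18 ALLOC][19-32 ALLOC][33-47 FREE]
free(b): b = 19 -> block [19-32 ALLOC]; mark free, coalesce with adjacent free neighbors -> [0-18 ALLOC][19-47 FREE]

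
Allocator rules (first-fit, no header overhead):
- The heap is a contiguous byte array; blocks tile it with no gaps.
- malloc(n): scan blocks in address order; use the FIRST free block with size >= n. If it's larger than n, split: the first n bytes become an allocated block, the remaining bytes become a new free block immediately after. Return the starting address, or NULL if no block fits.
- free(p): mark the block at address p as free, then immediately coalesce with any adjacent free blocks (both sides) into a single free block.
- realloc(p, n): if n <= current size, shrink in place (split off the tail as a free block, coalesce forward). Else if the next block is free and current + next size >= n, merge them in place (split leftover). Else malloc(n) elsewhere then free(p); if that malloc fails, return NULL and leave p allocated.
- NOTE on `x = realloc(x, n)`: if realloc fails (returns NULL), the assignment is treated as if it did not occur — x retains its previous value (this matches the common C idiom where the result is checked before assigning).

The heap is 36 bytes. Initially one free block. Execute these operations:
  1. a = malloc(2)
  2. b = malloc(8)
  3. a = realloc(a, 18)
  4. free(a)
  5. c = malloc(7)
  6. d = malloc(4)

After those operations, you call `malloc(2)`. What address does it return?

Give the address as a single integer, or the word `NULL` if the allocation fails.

Op 1: a = malloc(2) -> a = 0; heap: [0-1 ALLOC][2-35 FREE]
Op 2: b = malloc(8) -> b = 2; heap: [0-1 ALLOC][2-9 ALLOC][10-35 FREE]
Op 3: a = realloc(a, 18) -> a = 10; heap: [0-1 FREE][2-9 ALLOC][10-27 ALLOC][28-35 FREE]
Op 4: free(a) -> (freed a); heap: [0-1 FREE][2-9 ALLOC][10-35 FREE]
Op 5: c = malloc(7) -> c = 10; heap: [0-1 FREE][2-9 ALLOC][10-16 ALLOC][17-35 FREE]
Op 6: d = malloc(4) -> d = 17; heap: [0-1 FREE][2-9 ALLOC][10-16 ALLOC][17-20 ALLOC][21-35 FREE]
malloc(2): first-fit scan over [0-1 FREE][2-9 ALLOC][10-16 ALLOC][17-20 ALLOC][21-35 FREE] -> 0

Answer: 0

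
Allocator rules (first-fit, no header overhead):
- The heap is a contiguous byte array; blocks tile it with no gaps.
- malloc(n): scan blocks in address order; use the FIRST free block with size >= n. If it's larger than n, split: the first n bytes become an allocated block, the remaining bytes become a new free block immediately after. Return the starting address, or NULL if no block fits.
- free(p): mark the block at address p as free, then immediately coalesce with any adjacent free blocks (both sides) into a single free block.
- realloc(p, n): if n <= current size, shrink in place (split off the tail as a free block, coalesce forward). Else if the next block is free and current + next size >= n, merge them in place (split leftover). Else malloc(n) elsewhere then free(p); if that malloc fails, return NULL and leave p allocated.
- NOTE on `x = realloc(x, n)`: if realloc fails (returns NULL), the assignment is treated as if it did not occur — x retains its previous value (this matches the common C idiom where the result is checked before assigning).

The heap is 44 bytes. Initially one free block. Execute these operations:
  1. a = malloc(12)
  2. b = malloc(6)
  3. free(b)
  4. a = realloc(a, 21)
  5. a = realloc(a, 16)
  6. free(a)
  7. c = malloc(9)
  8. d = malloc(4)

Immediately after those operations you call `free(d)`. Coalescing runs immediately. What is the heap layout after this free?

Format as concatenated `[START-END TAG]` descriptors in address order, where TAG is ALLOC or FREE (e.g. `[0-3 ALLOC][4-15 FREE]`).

Answer: [0-8 ALLOC][9-43 FREE]

Derivation:
Op 1: a = malloc(12) -> a = 0; heap: [0-11 ALLOC][12-43 FREE]
Op 2: b = malloc(6) -> b = 12; heap: [0-11 ALLOC][12-17 ALLOC][18-43 FREE]
Op 3: free(b) -> (freed b); heap: [0-11 ALLOC][12-43 FREE]
Op 4: a = realloc(a, 21) -> a = 0; heap: [0-20 ALLOC][21-43 FREE]
Op 5: a = realloc(a, 16) -> a = 0; heap: [0-15 ALLOC][16-43 FREE]
Op 6: free(a) -> (freed a); heap: [0-43 FREE]
Op 7: c = malloc(9) -> c = 0; heap: [0-8 ALLOC][9-43 FREE]
Op 8: d = malloc(4) -> d = 9; heap: [0-8 ALLOC][9-12 ALLOC][13-43 FREE]
free(d): d = 9 -> block [9-12 ALLOC]; mark free, coalesce with adjacent free neighbors -> [0-8 ALLOC][9-43 FREE]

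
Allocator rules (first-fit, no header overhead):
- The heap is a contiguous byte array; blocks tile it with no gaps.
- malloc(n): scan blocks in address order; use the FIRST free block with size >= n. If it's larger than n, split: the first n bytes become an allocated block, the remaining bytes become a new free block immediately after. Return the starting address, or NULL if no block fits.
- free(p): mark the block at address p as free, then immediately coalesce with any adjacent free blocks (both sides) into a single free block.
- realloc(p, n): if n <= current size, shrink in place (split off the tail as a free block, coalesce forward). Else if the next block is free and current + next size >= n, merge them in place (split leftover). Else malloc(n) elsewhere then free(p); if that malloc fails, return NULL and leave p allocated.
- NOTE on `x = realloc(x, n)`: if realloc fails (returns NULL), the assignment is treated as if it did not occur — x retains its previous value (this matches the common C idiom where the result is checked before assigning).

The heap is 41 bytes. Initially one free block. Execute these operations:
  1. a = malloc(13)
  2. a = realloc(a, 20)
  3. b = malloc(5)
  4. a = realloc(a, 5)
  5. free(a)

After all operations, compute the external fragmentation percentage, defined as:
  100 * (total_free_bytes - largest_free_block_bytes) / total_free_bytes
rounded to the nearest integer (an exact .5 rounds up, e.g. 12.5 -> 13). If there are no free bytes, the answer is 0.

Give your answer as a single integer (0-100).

Answer: 44

Derivation:
Op 1: a = malloc(13) -> a = 0; heap: [0-12 ALLOC][13-40 FREE]
Op 2: a = realloc(a, 20) -> a = 0; heap: [0-19 ALLOC][20-40 FREE]
Op 3: b = malloc(5) -> b = 20; heap: [0-19 ALLOC][20-24 ALLOC][25-40 FREE]
Op 4: a = realloc(a, 5) -> a = 0; heap: [0-4 ALLOC][5-19 FREE][20-24 ALLOC][25-40 FREE]
Op 5: free(a) -> (freed a); heap: [0-19 FREE][20-24 ALLOC][25-40 FREE]
Free blocks: [20 16] total_free=36 largest=20 -> 100*(36-20)/36 = 1600/36 ≈ 44.444 -> rounds to 44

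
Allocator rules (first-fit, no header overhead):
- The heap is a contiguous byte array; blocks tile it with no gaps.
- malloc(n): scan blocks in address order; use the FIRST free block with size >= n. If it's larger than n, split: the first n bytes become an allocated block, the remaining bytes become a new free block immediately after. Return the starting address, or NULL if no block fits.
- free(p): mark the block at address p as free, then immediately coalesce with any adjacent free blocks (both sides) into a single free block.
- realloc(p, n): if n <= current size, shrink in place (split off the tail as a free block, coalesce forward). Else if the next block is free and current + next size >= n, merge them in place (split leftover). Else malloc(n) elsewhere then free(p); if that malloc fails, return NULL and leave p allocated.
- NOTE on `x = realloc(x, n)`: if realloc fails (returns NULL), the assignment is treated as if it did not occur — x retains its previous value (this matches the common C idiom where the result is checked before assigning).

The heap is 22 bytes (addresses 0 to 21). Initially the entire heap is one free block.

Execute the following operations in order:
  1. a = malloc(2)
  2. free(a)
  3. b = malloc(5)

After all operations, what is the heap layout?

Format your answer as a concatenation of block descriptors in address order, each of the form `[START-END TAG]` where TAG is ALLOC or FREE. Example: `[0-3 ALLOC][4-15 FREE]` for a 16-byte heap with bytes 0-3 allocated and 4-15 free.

Answer: [0-4 ALLOC][5-21 FREE]

Derivation:
Op 1: a = malloc(2) -> a = 0; heap: [0-1 ALLOC][2-21 FREE]
Op 2: free(a) -> (freed a); heap: [0-21 FREE]
Op 3: b = malloc(5) -> b = 0; heap: [0-4 ALLOC][5-21 FREE]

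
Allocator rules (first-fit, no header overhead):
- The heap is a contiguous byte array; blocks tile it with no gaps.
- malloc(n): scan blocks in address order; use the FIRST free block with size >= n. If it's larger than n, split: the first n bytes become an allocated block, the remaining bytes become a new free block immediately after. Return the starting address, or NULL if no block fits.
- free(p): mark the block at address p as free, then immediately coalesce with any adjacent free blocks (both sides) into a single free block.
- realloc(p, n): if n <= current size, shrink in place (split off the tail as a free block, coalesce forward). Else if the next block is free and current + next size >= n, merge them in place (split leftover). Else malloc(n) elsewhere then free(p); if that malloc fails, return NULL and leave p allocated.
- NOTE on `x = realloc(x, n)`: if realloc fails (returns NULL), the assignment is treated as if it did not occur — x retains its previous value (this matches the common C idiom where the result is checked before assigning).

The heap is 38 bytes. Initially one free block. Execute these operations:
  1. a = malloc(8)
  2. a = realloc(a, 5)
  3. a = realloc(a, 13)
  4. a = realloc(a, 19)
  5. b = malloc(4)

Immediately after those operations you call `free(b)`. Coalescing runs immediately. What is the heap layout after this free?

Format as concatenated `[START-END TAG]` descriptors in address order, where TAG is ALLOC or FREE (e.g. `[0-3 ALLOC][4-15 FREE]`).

Op 1: a = malloc(8) -> a = 0; heap: [0-7 ALLOC][8-37 FREE]
Op 2: a = realloc(a, 5) -> a = 0; heap: [0-4 ALLOC][5-37 FREE]
Op 3: a = realloc(a, 13) -> a = 0; heap: [0-12 ALLOC][13-37 FREE]
Op 4: a = realloc(a, 19) -> a = 0; heap: [0-18 ALLOC][19-37 FREE]
Op 5: b = malloc(4) -> b = 19; heap: [0-18 ALLOC][19-22 ALLOC][23-37 FREE]
free(b): b = 19 -> block [19-22 ALLOC]; mark free, coalesce with adjacent free neighbors -> [0-18 ALLOC][19-37 FREE]

Answer: [0-18 ALLOC][19-37 FREE]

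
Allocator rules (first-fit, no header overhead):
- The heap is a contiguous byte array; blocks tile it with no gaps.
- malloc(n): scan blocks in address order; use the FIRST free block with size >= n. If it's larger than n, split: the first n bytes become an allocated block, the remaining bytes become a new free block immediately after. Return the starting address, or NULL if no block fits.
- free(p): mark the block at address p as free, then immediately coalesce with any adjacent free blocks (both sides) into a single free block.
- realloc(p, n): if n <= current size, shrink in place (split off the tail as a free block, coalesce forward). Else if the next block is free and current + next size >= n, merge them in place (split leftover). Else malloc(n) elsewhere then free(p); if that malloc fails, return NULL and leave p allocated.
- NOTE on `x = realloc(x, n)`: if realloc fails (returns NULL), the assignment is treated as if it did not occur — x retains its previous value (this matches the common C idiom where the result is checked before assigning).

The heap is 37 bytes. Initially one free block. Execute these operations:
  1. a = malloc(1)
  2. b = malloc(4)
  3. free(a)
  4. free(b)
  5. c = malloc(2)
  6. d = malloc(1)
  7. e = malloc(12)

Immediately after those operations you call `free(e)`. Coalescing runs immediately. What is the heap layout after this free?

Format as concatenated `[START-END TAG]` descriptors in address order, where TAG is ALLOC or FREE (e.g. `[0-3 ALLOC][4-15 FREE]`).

Answer: [0-1 ALLOC][2-2 ALLOC][3-36 FREE]

Derivation:
Op 1: a = malloc(1) -> a = 0; heap: [0-0 ALLOC][1-36 FREE]
Op 2: b = malloc(4) -> b = 1; heap: [0-0 ALLOC][1-4 ALLOC][5-36 FREE]
Op 3: free(a) -> (freed a); heap: [0-0 FREE][1-4 ALLOC][5-36 FREE]
Op 4: free(b) -> (freed b); heap: [0-36 FREE]
Op 5: c = malloc(2) -> c = 0; heap: [0-1 ALLOC][2-36 FREE]
Op 6: d = malloc(1) -> d = 2; heap: [0-1 ALLOC][2-2 ALLOC][3-36 FREE]
Op 7: e = malloc(12) -> e = 3; heap: [0-1 ALLOC][2-2 ALLOC][3-14 ALLOC][15-36 FREE]
free(e): e = 3 -> block [3-14 ALLOC]; mark free, coalesce with adjacent free neighbors -> [0-1 ALLOC][2-2 ALLOC][3-36 FREE]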